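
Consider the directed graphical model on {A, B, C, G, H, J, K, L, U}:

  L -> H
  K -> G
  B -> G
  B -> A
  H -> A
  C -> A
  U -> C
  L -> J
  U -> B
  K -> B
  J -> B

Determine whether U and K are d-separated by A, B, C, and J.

No

We examine all 6 paths between U and K:
  1. U → C → A ← H ← L → J → B ← K — C:chain[blocks]; A:collider[open]; H:chain[open]; L:fork[open]; J:chain[blocks]; B:collider[open] ⇒ blocked
  2. U → C → A ← H ← L → J → B → G ← K — C:chain[blocks]; A:collider[open]; H:chain[open]; L:fork[open]; J:chain[blocks]; B:chain[blocks]; G:collider[blocks] ⇒ blocked
  3. U → C → A ← B ← K — C:chain[blocks]; A:collider[open]; B:chain[blocks] ⇒ blocked
  4. U → C → A ← B → G ← K — C:chain[blocks]; A:collider[open]; B:fork[blocks]; G:collider[blocks] ⇒ blocked
  5. U → B ← K — B:collider[open] ⇒ active
  6. U → B → G ← K — B:chain[blocks]; G:collider[blocks] ⇒ blocked
Because an active path exists, U and K are not d-separated.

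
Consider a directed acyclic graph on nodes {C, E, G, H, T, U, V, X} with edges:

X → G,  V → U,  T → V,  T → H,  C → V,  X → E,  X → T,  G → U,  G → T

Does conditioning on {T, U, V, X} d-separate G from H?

There are 3 undirected paths between G and H; checking each against the conditioning set {T, U, V, X}:
Path 1: G → U ← V ← T → H
  V is a chain here and V is conditioned on, so the path is blocked at V.
Path 2: G ← X → T → H
  X is a fork here and X is conditioned on, so the path is blocked at X.
Path 3: G → T → H
  T is a chain here and T is conditioned on, so the path is blocked at T.
Every path is blocked, so G and H are d-separated given {T, U, V, X}.

Yes — G and H are d-separated given {T, U, V, X}.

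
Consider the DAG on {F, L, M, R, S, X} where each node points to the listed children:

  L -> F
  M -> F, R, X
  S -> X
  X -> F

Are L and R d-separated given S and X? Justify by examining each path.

Yes

There are 2 undirected paths between L and R; checking each against the conditioning set {S, X}:
Path 1: L → F ← M → R
  F is a collider here and neither F nor any of its descendants is conditioned on, so the collider stays closed — the path is blocked at F.
Path 2: L → F ← X ← M → R
  F is a collider here and neither F nor any of its descendants is conditioned on, so the collider stays closed — the path is blocked at F.
Since every path is blocked, d-separation holds.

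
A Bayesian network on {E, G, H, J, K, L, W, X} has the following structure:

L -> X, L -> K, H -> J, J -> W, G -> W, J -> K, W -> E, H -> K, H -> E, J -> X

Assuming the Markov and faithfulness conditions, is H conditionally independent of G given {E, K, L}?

4 paths connect H and G; each must be blocked for d-separation to hold:
  1. H → K ← L → X ← J → W ← G — K:collider[open]; L:fork[blocks]; X:collider[blocks]; J:fork[open]; W:collider[open] ⇒ blocked
  2. H → K ← J → W ← G — K:collider[open]; J:fork[open]; W:collider[open] ⇒ active
  3. H → E ← W ← G — E:collider[open]; W:chain[open] ⇒ active
  4. H → J → W ← G — J:chain[open]; W:collider[open] ⇒ active
Because an active path exists, H and G are not d-separated.

No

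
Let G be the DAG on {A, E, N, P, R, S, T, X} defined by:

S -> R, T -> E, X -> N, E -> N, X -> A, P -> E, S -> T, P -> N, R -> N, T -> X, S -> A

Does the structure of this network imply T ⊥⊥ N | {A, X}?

No

6 paths connect T and N; each must be blocked for d-separation to hold:
  1. T ← S → R → N — S:fork[open]; R:chain[open] ⇒ active
  2. T ← S → A ← X → N — S:fork[open]; A:collider[open]; X:fork[blocks] ⇒ blocked
  3. T → X → A ← S → R → N — X:chain[blocks]; A:collider[open]; S:fork[open]; R:chain[open] ⇒ blocked
  4. T → X → N — X:chain[blocks] ⇒ blocked
  5. T → E ← P → N — E:collider[blocks]; P:fork[open] ⇒ blocked
  6. T → E → N — E:chain[open] ⇒ active
At least one path is unblocked, so d-separation fails.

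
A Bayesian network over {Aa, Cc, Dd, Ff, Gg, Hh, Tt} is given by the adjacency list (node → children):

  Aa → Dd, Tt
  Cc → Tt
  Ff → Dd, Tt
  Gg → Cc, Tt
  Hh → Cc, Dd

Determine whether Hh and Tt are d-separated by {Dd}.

We examine all 4 paths between Hh and Tt:
  1. Hh → Dd ← Ff → Tt — Dd:collider[open]; Ff:fork[open] ⇒ active
  2. Hh → Dd ← Aa → Tt — Dd:collider[open]; Aa:fork[open] ⇒ active
  3. Hh → Cc ← Gg → Tt — Cc:collider[blocks]; Gg:fork[open] ⇒ blocked
  4. Hh → Cc → Tt — Cc:chain[open] ⇒ active
At least one path is unblocked, so d-separation fails.

No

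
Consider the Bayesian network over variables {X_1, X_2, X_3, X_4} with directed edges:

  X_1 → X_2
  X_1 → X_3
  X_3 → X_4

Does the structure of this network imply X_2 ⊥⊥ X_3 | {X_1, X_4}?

Yes

There is one path between X_2 and X_3:
Path 1: X_2 ← X_1 → X_3
  X_1 is a fork here and X_1 is conditioned on, so the path is blocked at X_1.
Since every path is blocked, d-separation holds.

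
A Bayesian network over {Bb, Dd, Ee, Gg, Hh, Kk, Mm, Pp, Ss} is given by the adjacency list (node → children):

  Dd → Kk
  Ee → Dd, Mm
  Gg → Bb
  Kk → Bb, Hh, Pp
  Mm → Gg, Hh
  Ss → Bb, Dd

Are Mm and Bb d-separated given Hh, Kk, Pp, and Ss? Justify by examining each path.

We examine all 5 paths between Mm and Bb:
Path 1: Mm ← Ee → Dd → Kk → Bb
  Kk is a chain here and Kk is conditioned on, so the path is blocked at Kk.
Path 2: Mm ← Ee → Dd ← Ss → Bb
  Ss is a fork here and Ss is conditioned on, so the path is blocked at Ss.
Path 3: Mm → Gg → Bb
  Gg is a chain and Gg is not conditioned on — no node blocks this path, so it is active.
Path 4: Mm → Hh ← Kk ← Dd ← Ss → Bb
  Kk is a chain here and Kk is conditioned on, so the path is blocked at Kk.
Path 5: Mm → Hh ← Kk → Bb
  Kk is a fork here and Kk is conditioned on, so the path is blocked at Kk.
At least one path is unblocked, so d-separation fails.

No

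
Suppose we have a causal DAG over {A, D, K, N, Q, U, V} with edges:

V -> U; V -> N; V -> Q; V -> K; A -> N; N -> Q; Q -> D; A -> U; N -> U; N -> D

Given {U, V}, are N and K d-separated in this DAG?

Yes

5 paths connect N and K; each must be blocked for d-separation to hold:
  1. N ← A → U ← V → K — A:fork[open]; U:collider[open]; V:fork[blocks] ⇒ blocked
  2. N → D ← Q ← V → K — D:collider[blocks]; Q:chain[open]; V:fork[blocks] ⇒ blocked
  3. N → U ← V → K — U:collider[open]; V:fork[blocks] ⇒ blocked
  4. N ← V → K — V:fork[blocks] ⇒ blocked
  5. N → Q ← V → K — Q:collider[blocks]; V:fork[blocks] ⇒ blocked
Every path is blocked, so N and K are d-separated given {U, V}.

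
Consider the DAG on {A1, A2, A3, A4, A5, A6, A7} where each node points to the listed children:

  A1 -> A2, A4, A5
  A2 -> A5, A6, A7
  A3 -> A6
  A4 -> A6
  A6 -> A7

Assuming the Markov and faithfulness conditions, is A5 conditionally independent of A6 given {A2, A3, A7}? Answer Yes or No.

There are 6 undirected paths between A5 and A6; checking each against the conditioning set {A2, A3, A7}:
  1. A5 ← A2 → A6 — A2:fork[blocks] ⇒ blocked
  2. A5 ← A2 ← A1 → A4 → A6 — A2:chain[blocks]; A1:fork[open]; A4:chain[open] ⇒ blocked
  3. A5 ← A2 → A7 ← A6 — A2:fork[blocks]; A7:collider[open] ⇒ blocked
  4. A5 ← A1 → A2 → A6 — A1:fork[open]; A2:chain[blocks] ⇒ blocked
  5. A5 ← A1 → A2 → A7 ← A6 — A1:fork[open]; A2:chain[blocks]; A7:collider[open] ⇒ blocked
  6. A5 ← A1 → A4 → A6 — A1:fork[open]; A4:chain[open] ⇒ active
Since the path A5 ← A1 → A4 → A6 is active, A5 and A6 are not d-separated given {A2, A3, A7}.

No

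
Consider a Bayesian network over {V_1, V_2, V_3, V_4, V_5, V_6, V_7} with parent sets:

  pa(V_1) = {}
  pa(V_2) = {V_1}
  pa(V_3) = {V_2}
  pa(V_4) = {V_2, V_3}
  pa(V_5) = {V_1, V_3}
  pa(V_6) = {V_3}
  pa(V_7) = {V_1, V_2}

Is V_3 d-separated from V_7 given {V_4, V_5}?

No — V_3 and V_7 are not d-separated given {V_4, V_5}.

There are 6 undirected paths between V_3 and V_7; checking each against the conditioning set {V_4, V_5}:
  1. V_3 → V_4 ← V_2 ← V_1 → V_7 — V_4:collider[open]; V_2:chain[open]; V_1:fork[open] ⇒ active
  2. V_3 → V_4 ← V_2 → V_7 — V_4:collider[open]; V_2:fork[open] ⇒ active
  3. V_3 → V_5 ← V_1 → V_7 — V_5:collider[open]; V_1:fork[open] ⇒ active
  4. V_3 → V_5 ← V_1 → V_2 → V_7 — V_5:collider[open]; V_1:fork[open]; V_2:chain[open] ⇒ active
  5. V_3 ← V_2 ← V_1 → V_7 — V_2:chain[open]; V_1:fork[open] ⇒ active
  6. V_3 ← V_2 → V_7 — V_2:fork[open] ⇒ active
Because an active path exists, V_3 and V_7 are not d-separated.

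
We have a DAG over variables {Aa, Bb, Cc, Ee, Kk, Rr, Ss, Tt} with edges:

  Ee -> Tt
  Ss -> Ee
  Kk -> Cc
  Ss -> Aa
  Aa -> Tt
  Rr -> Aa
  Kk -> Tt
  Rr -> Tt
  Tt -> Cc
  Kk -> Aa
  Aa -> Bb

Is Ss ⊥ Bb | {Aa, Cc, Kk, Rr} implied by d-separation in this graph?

Yes

5 paths connect Ss and Bb; each must be blocked for d-separation to hold:
Path 1: Ss → Ee → Tt → Cc ← Kk → Aa → Bb
  Kk is a fork here and Kk is conditioned on, so the path is blocked at Kk.
Path 2: Ss → Ee → Tt ← Rr → Aa → Bb
  Rr is a fork here and Rr is conditioned on, so the path is blocked at Rr.
Path 3: Ss → Ee → Tt ← Kk → Aa → Bb
  Kk is a fork here and Kk is conditioned on, so the path is blocked at Kk.
Path 4: Ss → Ee → Tt ← Aa → Bb
  Aa is a fork here and Aa is conditioned on, so the path is blocked at Aa.
Path 5: Ss → Aa → Bb
  Aa is a chain here and Aa is conditioned on, so the path is blocked at Aa.
Every path is blocked, so Ss and Bb are d-separated given {Aa, Cc, Kk, Rr}.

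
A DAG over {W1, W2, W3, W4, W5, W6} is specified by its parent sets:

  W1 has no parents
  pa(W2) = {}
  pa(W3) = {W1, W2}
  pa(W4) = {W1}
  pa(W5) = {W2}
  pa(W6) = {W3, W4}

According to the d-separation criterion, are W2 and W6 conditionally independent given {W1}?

No — W2 and W6 are not d-separated given {W1}.

Enumerating the 2 paths from W2 to W6 and testing each for blocking by {W1}:
Path 1: W2 → W3 ← W1 → W4 → W6
  W3 is a collider here and neither W3 nor any of its descendants is conditioned on, so the collider stays closed — the path is blocked at W3.
Path 2: W2 → W3 → W6
  W3 is a chain and W3 is not conditioned on — no node blocks this path, so it is active.
Because an active path exists, W2 and W6 are not d-separated.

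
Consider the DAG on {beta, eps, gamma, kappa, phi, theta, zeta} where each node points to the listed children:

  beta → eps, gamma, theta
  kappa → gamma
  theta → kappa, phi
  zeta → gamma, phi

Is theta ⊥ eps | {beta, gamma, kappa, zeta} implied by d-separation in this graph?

Enumerating the 3 paths from theta to eps and testing each for blocking by {beta, gamma, kappa, zeta}:
Path 1: theta → kappa → gamma ← beta → eps
  kappa is a chain here and kappa is conditioned on, so the path is blocked at kappa.
Path 2: theta ← beta → eps
  beta is a fork here and beta is conditioned on, so the path is blocked at beta.
Path 3: theta → phi ← zeta → gamma ← beta → eps
  phi is a collider here and neither phi nor any of its descendants is conditioned on, so the collider stays closed — the path is blocked at phi.
Every path is blocked, so theta and eps are d-separated given {beta, gamma, kappa, zeta}.

Yes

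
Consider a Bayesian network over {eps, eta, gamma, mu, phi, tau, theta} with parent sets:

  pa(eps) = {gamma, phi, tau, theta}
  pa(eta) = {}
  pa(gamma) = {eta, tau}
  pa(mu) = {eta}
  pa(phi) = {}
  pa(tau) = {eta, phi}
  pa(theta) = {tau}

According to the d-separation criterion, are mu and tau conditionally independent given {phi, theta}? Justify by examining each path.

Enumerating the 5 paths from mu to tau and testing each for blocking by {phi, theta}:
  1. mu ← eta → gamma ← tau — eta:fork[open]; gamma:collider[blocks] ⇒ blocked
  2. mu ← eta → gamma → eps ← tau — eta:fork[open]; gamma:chain[open]; eps:collider[blocks] ⇒ blocked
  3. mu ← eta → gamma → eps ← phi → tau — eta:fork[open]; gamma:chain[open]; eps:collider[blocks]; phi:fork[blocks] ⇒ blocked
  4. mu ← eta → gamma → eps ← theta ← tau — eta:fork[open]; gamma:chain[open]; eps:collider[blocks]; theta:chain[blocks] ⇒ blocked
  5. mu ← eta → tau — eta:fork[open] ⇒ active
Since the path mu ← eta → tau is active, mu and tau are not d-separated given {phi, theta}.

No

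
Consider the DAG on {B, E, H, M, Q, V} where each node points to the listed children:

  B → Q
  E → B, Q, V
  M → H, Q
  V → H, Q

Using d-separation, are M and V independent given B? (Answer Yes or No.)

Yes

There are 4 undirected paths between M and V; checking each against the conditioning set {B}:
  1. M → Q ← E → V — Q:collider[blocks]; E:fork[open] ⇒ blocked
  2. M → Q ← V — Q:collider[blocks] ⇒ blocked
  3. M → Q ← B ← E → V — Q:collider[blocks]; B:chain[blocks]; E:fork[open] ⇒ blocked
  4. M → H ← V — H:collider[blocks] ⇒ blocked
Since every path is blocked, d-separation holds.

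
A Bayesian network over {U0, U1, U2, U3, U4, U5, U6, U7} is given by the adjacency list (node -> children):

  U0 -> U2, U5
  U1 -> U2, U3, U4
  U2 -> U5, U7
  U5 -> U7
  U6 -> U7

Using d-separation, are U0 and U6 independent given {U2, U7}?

No

Enumerating the 4 paths from U0 to U6 and testing each for blocking by {U2, U7}:
Path 1: U0 → U5 ← U2 → U7 ← U6
  U2 is a fork here and U2 is conditioned on, so the path is blocked at U2.
Path 2: U0 → U5 → U7 ← U6
  U5 is a chain and U5 is not conditioned on; U7 is a collider and U7 is conditioned on, which opens it — no node blocks this path, so it is active.
Path 3: U0 → U2 → U5 → U7 ← U6
  U2 is a chain here and U2 is conditioned on, so the path is blocked at U2.
Path 4: U0 → U2 → U7 ← U6
  U2 is a chain here and U2 is conditioned on, so the path is blocked at U2.
Since the path U0 → U5 → U7 ← U6 is active, U0 and U6 are not d-separated given {U2, U7}.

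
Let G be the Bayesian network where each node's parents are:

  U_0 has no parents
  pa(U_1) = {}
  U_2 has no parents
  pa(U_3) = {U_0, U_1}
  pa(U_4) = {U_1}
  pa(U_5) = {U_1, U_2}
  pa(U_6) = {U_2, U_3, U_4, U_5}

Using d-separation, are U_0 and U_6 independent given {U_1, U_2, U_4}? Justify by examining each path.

We examine all 4 paths between U_0 and U_6:
Path 1: U_0 → U_3 ← U_1 → U_4 → U_6
  U_3 is a collider here and neither U_3 nor any of its descendants is conditioned on, so the collider stays closed — the path is blocked at U_3.
Path 2: U_0 → U_3 ← U_1 → U_5 ← U_2 → U_6
  U_3 is a collider here and neither U_3 nor any of its descendants is conditioned on, so the collider stays closed — the path is blocked at U_3.
Path 3: U_0 → U_3 ← U_1 → U_5 → U_6
  U_3 is a collider here and neither U_3 nor any of its descendants is conditioned on, so the collider stays closed — the path is blocked at U_3.
Path 4: U_0 → U_3 → U_6
  U_3 is a chain and U_3 is not conditioned on — no node blocks this path, so it is active.
At least one path is unblocked, so d-separation fails.

No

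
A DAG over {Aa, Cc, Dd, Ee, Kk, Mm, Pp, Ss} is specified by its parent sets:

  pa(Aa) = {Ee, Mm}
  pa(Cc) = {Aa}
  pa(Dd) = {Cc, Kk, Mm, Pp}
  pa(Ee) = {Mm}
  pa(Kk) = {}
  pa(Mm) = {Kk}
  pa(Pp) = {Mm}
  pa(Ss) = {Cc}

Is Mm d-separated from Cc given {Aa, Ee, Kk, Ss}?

We examine all 5 paths between Mm and Cc:
  1. Mm → Ee → Aa → Cc — Ee:chain[blocks]; Aa:chain[blocks] ⇒ blocked
  2. Mm ← Kk → Dd ← Cc — Kk:fork[blocks]; Dd:collider[blocks] ⇒ blocked
  3. Mm → Pp → Dd ← Cc — Pp:chain[open]; Dd:collider[blocks] ⇒ blocked
  4. Mm → Dd ← Cc — Dd:collider[blocks] ⇒ blocked
  5. Mm → Aa → Cc — Aa:chain[blocks] ⇒ blocked
Every path is blocked, so Mm and Cc are d-separated given {Aa, Ee, Kk, Ss}.

Yes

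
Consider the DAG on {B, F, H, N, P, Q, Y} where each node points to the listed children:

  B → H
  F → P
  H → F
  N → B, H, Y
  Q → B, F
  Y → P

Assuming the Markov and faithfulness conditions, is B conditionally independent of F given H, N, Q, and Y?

5 paths connect B and F; each must be blocked for d-separation to hold:
Path 1: B → H ← N → Y → P ← F
  N is a fork here and N is conditioned on, so the path is blocked at N.
Path 2: B → H → F
  H is a chain here and H is conditioned on, so the path is blocked at H.
Path 3: B ← N → H → F
  N is a fork here and N is conditioned on, so the path is blocked at N.
Path 4: B ← N → Y → P ← F
  N is a fork here and N is conditioned on, so the path is blocked at N.
Path 5: B ← Q → F
  Q is a fork here and Q is conditioned on, so the path is blocked at Q.
All paths are blocked; B ⊥ F | {H, N, Q, Y} holds.

Yes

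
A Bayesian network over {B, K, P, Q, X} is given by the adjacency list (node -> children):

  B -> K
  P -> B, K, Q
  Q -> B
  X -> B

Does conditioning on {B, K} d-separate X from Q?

There are 3 undirected paths between X and Q; checking each against the conditioning set {B, K}:
  1. X → B → K ← P → Q — B:chain[blocks]; K:collider[open]; P:fork[open] ⇒ blocked
  2. X → B ← Q — B:collider[open] ⇒ active
  3. X → B ← P → Q — B:collider[open]; P:fork[open] ⇒ active
Because an active path exists, X and Q are not d-separated.

No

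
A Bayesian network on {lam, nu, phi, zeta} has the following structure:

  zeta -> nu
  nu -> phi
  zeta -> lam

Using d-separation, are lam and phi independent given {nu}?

Yes — lam and phi are d-separated given {nu}.

The only undirected path from lam to phi is:
Path 1: lam ← zeta → nu → phi
  nu is a chain here and nu is conditioned on, so the path is blocked at nu.
Since every path is blocked, d-separation holds.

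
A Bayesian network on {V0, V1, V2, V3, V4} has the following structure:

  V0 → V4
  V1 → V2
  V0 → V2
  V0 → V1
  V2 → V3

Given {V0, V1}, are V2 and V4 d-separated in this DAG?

2 paths connect V2 and V4; each must be blocked for d-separation to hold:
Path 1: V2 ← V0 → V4
  V0 is a fork here and V0 is conditioned on, so the path is blocked at V0.
Path 2: V2 ← V1 ← V0 → V4
  V1 is a chain here and V1 is conditioned on, so the path is blocked at V1.
Every path is blocked, so V2 and V4 are d-separated given {V0, V1}.

Yes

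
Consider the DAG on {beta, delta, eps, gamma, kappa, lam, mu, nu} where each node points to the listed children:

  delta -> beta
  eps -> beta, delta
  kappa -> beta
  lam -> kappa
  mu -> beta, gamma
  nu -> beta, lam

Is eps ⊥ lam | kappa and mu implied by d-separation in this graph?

Yes

We examine all 4 paths between eps and lam:
Path 1: eps → delta → beta ← kappa ← lam
  beta is a collider here and neither beta nor any of its descendants is conditioned on, so the collider stays closed — the path is blocked at beta.
Path 2: eps → delta → beta ← nu → lam
  beta is a collider here and neither beta nor any of its descendants is conditioned on, so the collider stays closed — the path is blocked at beta.
Path 3: eps → beta ← kappa ← lam
  beta is a collider here and neither beta nor any of its descendants is conditioned on, so the collider stays closed — the path is blocked at beta.
Path 4: eps → beta ← nu → lam
  beta is a collider here and neither beta nor any of its descendants is conditioned on, so the collider stays closed — the path is blocked at beta.
Every path is blocked, so eps and lam are d-separated given {kappa, mu}.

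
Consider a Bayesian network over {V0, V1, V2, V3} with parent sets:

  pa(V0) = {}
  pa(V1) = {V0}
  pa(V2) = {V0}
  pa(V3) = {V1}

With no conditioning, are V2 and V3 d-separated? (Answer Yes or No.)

The only undirected path from V2 to V3 is:
Path 1: V2 ← V0 → V1 → V3
  V0 is a fork and V0 is not conditioned on; V1 is a chain and V1 is not conditioned on — no node blocks this path, so it is active.
Since the path V2 ← V0 → V1 → V3 is active, V2 and V3 are not d-separated given ∅.

No — V2 and V3 are not d-separated given ∅.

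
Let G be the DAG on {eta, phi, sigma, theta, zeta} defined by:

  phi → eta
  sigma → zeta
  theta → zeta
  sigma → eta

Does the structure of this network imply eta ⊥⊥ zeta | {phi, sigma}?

The only undirected path from eta to zeta is:
Path 1: eta ← sigma → zeta
  sigma is a fork here and sigma is conditioned on, so the path is blocked at sigma.
Since every path is blocked, d-separation holds.

Yes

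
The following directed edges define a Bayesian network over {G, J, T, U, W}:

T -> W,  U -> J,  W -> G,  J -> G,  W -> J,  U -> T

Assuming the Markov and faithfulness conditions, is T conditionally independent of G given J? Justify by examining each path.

4 paths connect T and G; each must be blocked for d-separation to hold:
Path 1: T ← U → J → G
  J is a chain here and J is conditioned on, so the path is blocked at J.
Path 2: T ← U → J ← W → G
  U is a fork and U is not conditioned on; J is a collider and J is conditioned on, which opens it; W is a fork and W is not conditioned on — no node blocks this path, so it is active.
Path 3: T → W → G
  W is a chain and W is not conditioned on — no node blocks this path, so it is active.
Path 4: T → W → J → G
  J is a chain here and J is conditioned on, so the path is blocked at J.
Because an active path exists, T and G are not d-separated.

No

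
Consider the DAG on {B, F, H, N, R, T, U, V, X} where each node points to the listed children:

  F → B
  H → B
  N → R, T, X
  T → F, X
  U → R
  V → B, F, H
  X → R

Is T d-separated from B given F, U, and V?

Yes

Enumerating the 3 paths from T to B and testing each for blocking by {F, U, V}:
Path 1: T → F → B
  F is a chain here and F is conditioned on, so the path is blocked at F.
Path 2: T → F ← V → H → B
  V is a fork here and V is conditioned on, so the path is blocked at V.
Path 3: T → F ← V → B
  V is a fork here and V is conditioned on, so the path is blocked at V.
All paths are blocked; T ⊥ B | {F, U, V} holds.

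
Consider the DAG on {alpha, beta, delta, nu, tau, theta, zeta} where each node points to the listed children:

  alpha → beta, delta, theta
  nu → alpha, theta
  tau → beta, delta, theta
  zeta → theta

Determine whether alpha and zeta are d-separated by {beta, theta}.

No

We examine all 4 paths between alpha and zeta:
  1. alpha ← nu → theta ← zeta — nu:fork[open]; theta:collider[open] ⇒ active
  2. alpha → delta ← tau → theta ← zeta — delta:collider[blocks]; tau:fork[open]; theta:collider[open] ⇒ blocked
  3. alpha → theta ← zeta — theta:collider[open] ⇒ active
  4. alpha → beta ← tau → theta ← zeta — beta:collider[open]; tau:fork[open]; theta:collider[open] ⇒ active
Since the path alpha ← nu → theta ← zeta is active, alpha and zeta are not d-separated given {beta, theta}.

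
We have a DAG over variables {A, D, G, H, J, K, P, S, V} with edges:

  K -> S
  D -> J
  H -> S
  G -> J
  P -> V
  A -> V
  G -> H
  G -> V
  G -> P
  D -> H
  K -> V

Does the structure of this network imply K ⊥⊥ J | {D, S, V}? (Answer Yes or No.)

No

Enumerating the 6 paths from K to J and testing each for blocking by {D, S, V}:
Path 1: K → S ← H ← D → J
  D is a fork here and D is conditioned on, so the path is blocked at D.
Path 2: K → S ← H ← G → J
  S is a collider and S is conditioned on, which opens it; H is a chain and H is not conditioned on; G is a fork and G is not conditioned on — no node blocks this path, so it is active.
Path 3: K → V ← G → H ← D → J
  D is a fork here and D is conditioned on, so the path is blocked at D.
Path 4: K → V ← G → J
  V is a collider and V is conditioned on, which opens it; G is a fork and G is not conditioned on — no node blocks this path, so it is active.
Path 5: K → V ← P ← G → H ← D → J
  D is a fork here and D is conditioned on, so the path is blocked at D.
Path 6: K → V ← P ← G → J
  V is a collider and V is conditioned on, which opens it; P is a chain and P is not conditioned on; G is a fork and G is not conditioned on — no node blocks this path, so it is active.
Since the path K → S ← H ← G → J is active, K and J are not d-separated given {D, S, V}.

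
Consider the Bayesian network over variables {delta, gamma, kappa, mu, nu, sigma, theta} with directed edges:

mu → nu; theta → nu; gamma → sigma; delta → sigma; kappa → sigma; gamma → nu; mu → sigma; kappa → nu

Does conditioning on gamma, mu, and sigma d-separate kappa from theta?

3 paths connect kappa and theta; each must be blocked for d-separation to hold:
  1. kappa → sigma ← mu → nu ← theta — sigma:collider[open]; mu:fork[blocks]; nu:collider[blocks] ⇒ blocked
  2. kappa → sigma ← gamma → nu ← theta — sigma:collider[open]; gamma:fork[blocks]; nu:collider[blocks] ⇒ blocked
  3. kappa → nu ← theta — nu:collider[blocks] ⇒ blocked
Since every path is blocked, d-separation holds.

Yes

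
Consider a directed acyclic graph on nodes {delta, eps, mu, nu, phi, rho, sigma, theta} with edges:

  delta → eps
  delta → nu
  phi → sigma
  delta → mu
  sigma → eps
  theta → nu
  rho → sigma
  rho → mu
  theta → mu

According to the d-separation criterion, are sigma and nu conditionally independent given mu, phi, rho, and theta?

Yes

We examine all 4 paths between sigma and nu:
  1. sigma → eps ← delta → nu — eps:collider[blocks]; delta:fork[open] ⇒ blocked
  2. sigma → eps ← delta → mu ← theta → nu — eps:collider[blocks]; delta:fork[open]; mu:collider[open]; theta:fork[blocks] ⇒ blocked
  3. sigma ← rho → mu ← theta → nu — rho:fork[blocks]; mu:collider[open]; theta:fork[blocks] ⇒ blocked
  4. sigma ← rho → mu ← delta → nu — rho:fork[blocks]; mu:collider[open]; delta:fork[open] ⇒ blocked
Since every path is blocked, d-separation holds.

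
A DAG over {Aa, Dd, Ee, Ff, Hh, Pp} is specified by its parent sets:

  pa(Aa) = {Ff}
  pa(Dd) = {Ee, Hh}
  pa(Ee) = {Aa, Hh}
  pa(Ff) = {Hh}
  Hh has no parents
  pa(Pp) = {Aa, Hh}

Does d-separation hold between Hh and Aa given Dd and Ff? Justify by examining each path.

Enumerating the 4 paths from Hh to Aa and testing each for blocking by {Dd, Ff}:
  1. Hh → Dd ← Ee ← Aa — Dd:collider[open]; Ee:chain[open] ⇒ active
  2. Hh → Pp ← Aa — Pp:collider[blocks] ⇒ blocked
  3. Hh → Ff → Aa — Ff:chain[blocks] ⇒ blocked
  4. Hh → Ee ← Aa — Ee:collider[open] ⇒ active
At least one path is unblocked, so d-separation fails.

No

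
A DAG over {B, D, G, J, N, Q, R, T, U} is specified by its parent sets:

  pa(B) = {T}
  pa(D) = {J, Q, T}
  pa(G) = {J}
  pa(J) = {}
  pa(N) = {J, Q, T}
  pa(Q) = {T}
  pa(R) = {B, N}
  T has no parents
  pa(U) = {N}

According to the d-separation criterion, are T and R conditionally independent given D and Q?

No

There are 6 undirected paths between T and R; checking each against the conditioning set {D, Q}:
  1. T → D ← J → N → R — D:collider[open]; J:fork[open]; N:chain[open] ⇒ active
  2. T → D ← Q → N → R — D:collider[open]; Q:fork[blocks]; N:chain[open] ⇒ blocked
  3. T → B → R — B:chain[open] ⇒ active
  4. T → N → R — N:chain[open] ⇒ active
  5. T → Q → D ← J → N → R — Q:chain[blocks]; D:collider[open]; J:fork[open]; N:chain[open] ⇒ blocked
  6. T → Q → N → R — Q:chain[blocks]; N:chain[open] ⇒ blocked
Because an active path exists, T and R are not d-separated.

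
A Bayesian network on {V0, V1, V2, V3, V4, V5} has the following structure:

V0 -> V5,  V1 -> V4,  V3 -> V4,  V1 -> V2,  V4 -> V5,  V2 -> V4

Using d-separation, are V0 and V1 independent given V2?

Enumerating the 2 paths from V0 to V1 and testing each for blocking by {V2}:
Path 1: V0 → V5 ← V4 ← V2 ← V1
  V5 is a collider here and neither V5 nor any of its descendants is conditioned on, so the collider stays closed — the path is blocked at V5.
Path 2: V0 → V5 ← V4 ← V1
  V5 is a collider here and neither V5 nor any of its descendants is conditioned on, so the collider stays closed — the path is blocked at V5.
All paths are blocked; V0 ⊥ V1 | {V2} holds.

Yes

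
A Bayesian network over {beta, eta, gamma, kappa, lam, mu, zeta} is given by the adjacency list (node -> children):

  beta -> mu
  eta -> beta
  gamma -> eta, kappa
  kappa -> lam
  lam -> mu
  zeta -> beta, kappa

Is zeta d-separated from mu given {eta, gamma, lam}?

There are 4 undirected paths between zeta and mu; checking each against the conditioning set {eta, gamma, lam}:
Path 1: zeta → kappa → lam → mu
  lam is a chain here and lam is conditioned on, so the path is blocked at lam.
Path 2: zeta → kappa ← gamma → eta → beta → mu
  gamma is a fork here and gamma is conditioned on, so the path is blocked at gamma.
Path 3: zeta → beta ← eta ← gamma → kappa → lam → mu
  beta is a collider here and neither beta nor any of its descendants is conditioned on, so the collider stays closed — the path is blocked at beta.
Path 4: zeta → beta → mu
  beta is a chain and beta is not conditioned on — no node blocks this path, so it is active.
At least one path is unblocked, so d-separation fails.

No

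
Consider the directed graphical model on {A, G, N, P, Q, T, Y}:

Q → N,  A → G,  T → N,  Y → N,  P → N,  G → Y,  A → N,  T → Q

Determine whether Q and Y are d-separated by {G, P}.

Yes

There are 4 undirected paths between Q and Y; checking each against the conditioning set {G, P}:
Path 1: Q → N ← Y
  N is a collider here and neither N nor any of its descendants is conditioned on, so the collider stays closed — the path is blocked at N.
Path 2: Q → N ← A → G → Y
  N is a collider here and neither N nor any of its descendants is conditioned on, so the collider stays closed — the path is blocked at N.
Path 3: Q ← T → N ← Y
  N is a collider here and neither N nor any of its descendants is conditioned on, so the collider stays closed — the path is blocked at N.
Path 4: Q ← T → N ← A → G → Y
  N is a collider here and neither N nor any of its descendants is conditioned on, so the collider stays closed — the path is blocked at N.
Since every path is blocked, d-separation holds.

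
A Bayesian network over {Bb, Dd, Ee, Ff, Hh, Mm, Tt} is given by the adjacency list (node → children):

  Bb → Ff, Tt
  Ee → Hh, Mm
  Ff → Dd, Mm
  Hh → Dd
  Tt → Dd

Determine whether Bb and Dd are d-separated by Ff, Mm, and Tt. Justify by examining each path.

Yes

3 paths connect Bb and Dd; each must be blocked for d-separation to hold:
Path 1: Bb → Tt → Dd
  Tt is a chain here and Tt is conditioned on, so the path is blocked at Tt.
Path 2: Bb → Ff → Mm ← Ee → Hh → Dd
  Ff is a chain here and Ff is conditioned on, so the path is blocked at Ff.
Path 3: Bb → Ff → Dd
  Ff is a chain here and Ff is conditioned on, so the path is blocked at Ff.
Since every path is blocked, d-separation holds.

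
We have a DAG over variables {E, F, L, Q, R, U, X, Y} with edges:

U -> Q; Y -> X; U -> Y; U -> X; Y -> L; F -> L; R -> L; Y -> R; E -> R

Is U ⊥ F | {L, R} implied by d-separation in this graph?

There are 4 undirected paths between U and F; checking each against the conditioning set {L, R}:
Path 1: U → Y → L ← F
  Y is a chain and Y is not conditioned on; L is a collider and L is conditioned on, which opens it — no node blocks this path, so it is active.
Path 2: U → Y → R → L ← F
  R is a chain here and R is conditioned on, so the path is blocked at R.
Path 3: U → X ← Y → L ← F
  X is a collider here and neither X nor any of its descendants is conditioned on, so the collider stays closed — the path is blocked at X.
Path 4: U → X ← Y → R → L ← F
  X is a collider here and neither X nor any of its descendants is conditioned on, so the collider stays closed — the path is blocked at X.
At least one path is unblocked, so d-separation fails.

No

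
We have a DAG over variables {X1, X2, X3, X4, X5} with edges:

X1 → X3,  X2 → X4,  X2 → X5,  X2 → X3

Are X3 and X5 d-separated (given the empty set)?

Only one path connects X3 and X5:
Path 1: X3 ← X2 → X5
  X2 is a fork and X2 is not conditioned on — no node blocks this path, so it is active.
Since the path X3 ← X2 → X5 is active, X3 and X5 are not d-separated given ∅.

No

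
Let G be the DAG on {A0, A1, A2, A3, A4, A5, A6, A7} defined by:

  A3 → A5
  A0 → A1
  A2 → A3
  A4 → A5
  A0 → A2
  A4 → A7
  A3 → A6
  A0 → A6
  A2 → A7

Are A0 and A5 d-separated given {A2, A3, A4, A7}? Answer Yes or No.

There are 4 undirected paths between A0 and A5; checking each against the conditioning set {A2, A3, A4, A7}:
  1. A0 → A6 ← A3 → A5 — A6:collider[blocks]; A3:fork[blocks] ⇒ blocked
  2. A0 → A6 ← A3 ← A2 → A7 ← A4 → A5 — A6:collider[blocks]; A3:chain[blocks]; A2:fork[blocks]; A7:collider[open]; A4:fork[blocks] ⇒ blocked
  3. A0 → A2 → A7 ← A4 → A5 — A2:chain[blocks]; A7:collider[open]; A4:fork[blocks] ⇒ blocked
  4. A0 → A2 → A3 → A5 — A2:chain[blocks]; A3:chain[blocks] ⇒ blocked
Every path is blocked, so A0 and A5 are d-separated given {A2, A3, A4, A7}.

Yes — A0 and A5 are d-separated given {A2, A3, A4, A7}.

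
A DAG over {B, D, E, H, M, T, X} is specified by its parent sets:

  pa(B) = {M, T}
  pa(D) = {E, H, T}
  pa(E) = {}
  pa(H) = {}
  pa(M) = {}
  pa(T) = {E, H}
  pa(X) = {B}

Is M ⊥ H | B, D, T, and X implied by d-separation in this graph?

Yes — M and H are d-separated given {B, D, T, X}.

Enumerating the 3 paths from M to H and testing each for blocking by {B, D, T, X}:
Path 1: M → B ← T ← H
  T is a chain here and T is conditioned on, so the path is blocked at T.
Path 2: M → B ← T ← E → D ← H
  T is a chain here and T is conditioned on, so the path is blocked at T.
Path 3: M → B ← T → D ← H
  T is a fork here and T is conditioned on, so the path is blocked at T.
Every path is blocked, so M and H are d-separated given {B, D, T, X}.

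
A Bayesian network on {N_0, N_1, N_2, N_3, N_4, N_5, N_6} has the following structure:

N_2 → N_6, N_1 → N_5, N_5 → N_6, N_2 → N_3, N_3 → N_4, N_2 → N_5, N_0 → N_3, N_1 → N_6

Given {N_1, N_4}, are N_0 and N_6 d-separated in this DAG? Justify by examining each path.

There are 3 undirected paths between N_0 and N_6; checking each against the conditioning set {N_1, N_4}:
Path 1: N_0 → N_3 ← N_2 → N_6
  N_3 is a collider and its descendant N_4 is conditioned on, which opens it; N_2 is a fork and N_2 is not conditioned on — no node blocks this path, so it is active.
Path 2: N_0 → N_3 ← N_2 → N_5 → N_6
  N_3 is a collider and its descendant N_4 is conditioned on, which opens it; N_2 is a fork and N_2 is not conditioned on; N_5 is a chain and N_5 is not conditioned on — no node blocks this path, so it is active.
Path 3: N_0 → N_3 ← N_2 → N_5 ← N_1 → N_6
  N_5 is a collider here and neither N_5 nor any of its descendants is conditioned on, so the collider stays closed — the path is blocked at N_5.
Because an active path exists, N_0 and N_6 are not d-separated.

No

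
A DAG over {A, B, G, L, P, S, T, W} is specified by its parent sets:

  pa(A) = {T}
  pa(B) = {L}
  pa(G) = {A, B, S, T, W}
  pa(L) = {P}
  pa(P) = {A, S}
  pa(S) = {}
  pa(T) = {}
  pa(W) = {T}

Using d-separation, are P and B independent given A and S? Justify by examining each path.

Enumerating the 5 paths from P to B and testing each for blocking by {A, S}:
  1. P → L → B — L:chain[open] ⇒ active
  2. P ← S → G ← B — S:fork[blocks]; G:collider[blocks] ⇒ blocked
  3. P ← A ← T → G ← B — A:chain[blocks]; T:fork[open]; G:collider[blocks] ⇒ blocked
  4. P ← A ← T → W → G ← B — A:chain[blocks]; T:fork[open]; W:chain[open]; G:collider[blocks] ⇒ blocked
  5. P ← A → G ← B — A:fork[blocks]; G:collider[blocks] ⇒ blocked
Since the path P → L → B is active, P and B are not d-separated given {A, S}.

No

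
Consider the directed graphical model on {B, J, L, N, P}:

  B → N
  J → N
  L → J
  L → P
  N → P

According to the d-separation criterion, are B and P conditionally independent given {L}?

No

Enumerating the 2 paths from B to P and testing each for blocking by {L}:
  1. B → N ← J ← L → P — N:collider[blocks]; J:chain[open]; L:fork[blocks] ⇒ blocked
  2. B → N → P — N:chain[open] ⇒ active
Since the path B → N → P is active, B and P are not d-separated given {L}.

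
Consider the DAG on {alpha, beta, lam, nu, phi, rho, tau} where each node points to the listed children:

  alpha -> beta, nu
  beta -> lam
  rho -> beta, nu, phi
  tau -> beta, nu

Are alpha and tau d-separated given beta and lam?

No

We examine all 4 paths between alpha and tau:
Path 1: alpha → nu ← tau
  nu is a collider here and neither nu nor any of its descendants is conditioned on, so the collider stays closed — the path is blocked at nu.
Path 2: alpha → nu ← rho → beta ← tau
  nu is a collider here and neither nu nor any of its descendants is conditioned on, so the collider stays closed — the path is blocked at nu.
Path 3: alpha → beta ← tau
  beta is a collider and beta is conditioned on, which opens it — no node blocks this path, so it is active.
Path 4: alpha → beta ← rho → nu ← tau
  nu is a collider here and neither nu nor any of its descendants is conditioned on, so the collider stays closed — the path is blocked at nu.
Since the path alpha → beta ← tau is active, alpha and tau are not d-separated given {beta, lam}.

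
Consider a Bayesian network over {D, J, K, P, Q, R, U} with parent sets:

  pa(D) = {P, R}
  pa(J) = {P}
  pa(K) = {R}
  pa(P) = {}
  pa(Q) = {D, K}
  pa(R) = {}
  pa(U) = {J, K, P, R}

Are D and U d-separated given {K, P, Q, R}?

Enumerating the 6 paths from D to U and testing each for blocking by {K, P, Q, R}:
Path 1: D ← R → U
  R is a fork here and R is conditioned on, so the path is blocked at R.
Path 2: D ← R → K → U
  R is a fork here and R is conditioned on, so the path is blocked at R.
Path 3: D → Q ← K → U
  K is a fork here and K is conditioned on, so the path is blocked at K.
Path 4: D → Q ← K ← R → U
  K is a chain here and K is conditioned on, so the path is blocked at K.
Path 5: D ← P → U
  P is a fork here and P is conditioned on, so the path is blocked at P.
Path 6: D ← P → J → U
  P is a fork here and P is conditioned on, so the path is blocked at P.
All paths are blocked; D ⊥ U | {K, P, Q, R} holds.

Yes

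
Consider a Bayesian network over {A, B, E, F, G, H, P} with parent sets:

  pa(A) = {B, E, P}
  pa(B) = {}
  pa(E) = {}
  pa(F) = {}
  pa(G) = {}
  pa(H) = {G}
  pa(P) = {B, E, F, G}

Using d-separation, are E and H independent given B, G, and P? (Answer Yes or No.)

Yes

Enumerating the 3 paths from E to H and testing each for blocking by {B, G, P}:
Path 1: E → A ← B → P ← G → H
  A is a collider here and neither A nor any of its descendants is conditioned on, so the collider stays closed — the path is blocked at A.
Path 2: E → A ← P ← G → H
  A is a collider here and neither A nor any of its descendants is conditioned on, so the collider stays closed — the path is blocked at A.
Path 3: E → P ← G → H
  G is a fork here and G is conditioned on, so the path is blocked at G.
Every path is blocked, so E and H are d-separated given {B, G, P}.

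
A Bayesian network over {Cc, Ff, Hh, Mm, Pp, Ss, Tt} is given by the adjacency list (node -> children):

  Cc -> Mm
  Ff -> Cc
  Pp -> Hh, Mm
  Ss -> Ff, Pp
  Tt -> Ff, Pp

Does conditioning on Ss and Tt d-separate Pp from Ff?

Yes

Enumerating the 3 paths from Pp to Ff and testing each for blocking by {Ss, Tt}:
  1. Pp → Mm ← Cc ← Ff — Mm:collider[blocks]; Cc:chain[open] ⇒ blocked
  2. Pp ← Ss → Ff — Ss:fork[blocks] ⇒ blocked
  3. Pp ← Tt → Ff — Tt:fork[blocks] ⇒ blocked
Since every path is blocked, d-separation holds.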